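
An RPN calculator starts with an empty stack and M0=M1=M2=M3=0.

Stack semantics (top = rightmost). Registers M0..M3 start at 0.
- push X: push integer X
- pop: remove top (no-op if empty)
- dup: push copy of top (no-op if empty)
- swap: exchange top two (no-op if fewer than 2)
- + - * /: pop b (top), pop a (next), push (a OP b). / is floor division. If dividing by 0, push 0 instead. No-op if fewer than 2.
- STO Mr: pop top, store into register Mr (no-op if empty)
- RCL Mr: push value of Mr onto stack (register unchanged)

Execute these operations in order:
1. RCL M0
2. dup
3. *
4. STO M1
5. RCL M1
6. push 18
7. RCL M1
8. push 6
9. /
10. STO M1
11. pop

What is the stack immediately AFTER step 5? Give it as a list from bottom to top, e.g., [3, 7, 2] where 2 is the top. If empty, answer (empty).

After op 1 (RCL M0): stack=[0] mem=[0,0,0,0]
After op 2 (dup): stack=[0,0] mem=[0,0,0,0]
After op 3 (*): stack=[0] mem=[0,0,0,0]
After op 4 (STO M1): stack=[empty] mem=[0,0,0,0]
After op 5 (RCL M1): stack=[0] mem=[0,0,0,0]

[0]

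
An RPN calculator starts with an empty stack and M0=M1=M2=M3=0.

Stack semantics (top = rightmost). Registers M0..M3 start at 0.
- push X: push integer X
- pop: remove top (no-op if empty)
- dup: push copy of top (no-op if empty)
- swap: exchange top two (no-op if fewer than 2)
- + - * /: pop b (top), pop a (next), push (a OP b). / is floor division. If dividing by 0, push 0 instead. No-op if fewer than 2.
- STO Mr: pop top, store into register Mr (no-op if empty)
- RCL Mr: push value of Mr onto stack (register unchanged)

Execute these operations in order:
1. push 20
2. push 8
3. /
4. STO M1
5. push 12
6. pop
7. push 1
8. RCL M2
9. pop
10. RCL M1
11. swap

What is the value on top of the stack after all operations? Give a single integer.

After op 1 (push 20): stack=[20] mem=[0,0,0,0]
After op 2 (push 8): stack=[20,8] mem=[0,0,0,0]
After op 3 (/): stack=[2] mem=[0,0,0,0]
After op 4 (STO M1): stack=[empty] mem=[0,2,0,0]
After op 5 (push 12): stack=[12] mem=[0,2,0,0]
After op 6 (pop): stack=[empty] mem=[0,2,0,0]
After op 7 (push 1): stack=[1] mem=[0,2,0,0]
After op 8 (RCL M2): stack=[1,0] mem=[0,2,0,0]
After op 9 (pop): stack=[1] mem=[0,2,0,0]
After op 10 (RCL M1): stack=[1,2] mem=[0,2,0,0]
After op 11 (swap): stack=[2,1] mem=[0,2,0,0]

Answer: 1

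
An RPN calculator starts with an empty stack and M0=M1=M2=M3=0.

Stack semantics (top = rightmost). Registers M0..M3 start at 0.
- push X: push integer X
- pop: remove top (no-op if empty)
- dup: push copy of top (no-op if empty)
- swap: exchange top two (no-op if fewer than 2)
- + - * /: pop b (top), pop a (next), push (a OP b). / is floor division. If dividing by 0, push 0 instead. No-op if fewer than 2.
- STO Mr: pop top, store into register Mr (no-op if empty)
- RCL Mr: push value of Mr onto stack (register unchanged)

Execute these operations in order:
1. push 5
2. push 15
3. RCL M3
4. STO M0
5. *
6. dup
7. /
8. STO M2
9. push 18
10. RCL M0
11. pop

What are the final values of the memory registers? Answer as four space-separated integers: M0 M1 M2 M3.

After op 1 (push 5): stack=[5] mem=[0,0,0,0]
After op 2 (push 15): stack=[5,15] mem=[0,0,0,0]
After op 3 (RCL M3): stack=[5,15,0] mem=[0,0,0,0]
After op 4 (STO M0): stack=[5,15] mem=[0,0,0,0]
After op 5 (*): stack=[75] mem=[0,0,0,0]
After op 6 (dup): stack=[75,75] mem=[0,0,0,0]
After op 7 (/): stack=[1] mem=[0,0,0,0]
After op 8 (STO M2): stack=[empty] mem=[0,0,1,0]
After op 9 (push 18): stack=[18] mem=[0,0,1,0]
After op 10 (RCL M0): stack=[18,0] mem=[0,0,1,0]
After op 11 (pop): stack=[18] mem=[0,0,1,0]

Answer: 0 0 1 0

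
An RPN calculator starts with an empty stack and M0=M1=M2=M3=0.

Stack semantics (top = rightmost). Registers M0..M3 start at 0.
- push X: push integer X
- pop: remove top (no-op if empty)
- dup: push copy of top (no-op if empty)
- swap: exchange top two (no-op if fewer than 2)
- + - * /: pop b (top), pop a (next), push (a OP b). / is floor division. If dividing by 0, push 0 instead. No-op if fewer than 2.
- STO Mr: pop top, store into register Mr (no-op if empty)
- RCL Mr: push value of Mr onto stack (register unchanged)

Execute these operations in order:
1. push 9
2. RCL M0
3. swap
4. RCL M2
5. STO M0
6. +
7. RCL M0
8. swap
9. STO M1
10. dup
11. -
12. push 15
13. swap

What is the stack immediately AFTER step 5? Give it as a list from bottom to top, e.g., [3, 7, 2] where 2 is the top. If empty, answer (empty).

After op 1 (push 9): stack=[9] mem=[0,0,0,0]
After op 2 (RCL M0): stack=[9,0] mem=[0,0,0,0]
After op 3 (swap): stack=[0,9] mem=[0,0,0,0]
After op 4 (RCL M2): stack=[0,9,0] mem=[0,0,0,0]
After op 5 (STO M0): stack=[0,9] mem=[0,0,0,0]

[0, 9]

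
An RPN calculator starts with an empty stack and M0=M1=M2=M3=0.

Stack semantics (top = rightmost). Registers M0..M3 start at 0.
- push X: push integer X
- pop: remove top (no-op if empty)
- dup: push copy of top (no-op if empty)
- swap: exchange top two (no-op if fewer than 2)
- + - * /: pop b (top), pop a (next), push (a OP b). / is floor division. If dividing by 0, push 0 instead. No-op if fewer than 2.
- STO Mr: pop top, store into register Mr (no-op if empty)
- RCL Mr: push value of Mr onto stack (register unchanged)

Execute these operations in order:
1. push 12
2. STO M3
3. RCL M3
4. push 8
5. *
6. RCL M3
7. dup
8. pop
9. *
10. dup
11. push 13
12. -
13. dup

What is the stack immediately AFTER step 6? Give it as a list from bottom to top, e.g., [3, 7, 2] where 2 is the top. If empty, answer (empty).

After op 1 (push 12): stack=[12] mem=[0,0,0,0]
After op 2 (STO M3): stack=[empty] mem=[0,0,0,12]
After op 3 (RCL M3): stack=[12] mem=[0,0,0,12]
After op 4 (push 8): stack=[12,8] mem=[0,0,0,12]
After op 5 (*): stack=[96] mem=[0,0,0,12]
After op 6 (RCL M3): stack=[96,12] mem=[0,0,0,12]

[96, 12]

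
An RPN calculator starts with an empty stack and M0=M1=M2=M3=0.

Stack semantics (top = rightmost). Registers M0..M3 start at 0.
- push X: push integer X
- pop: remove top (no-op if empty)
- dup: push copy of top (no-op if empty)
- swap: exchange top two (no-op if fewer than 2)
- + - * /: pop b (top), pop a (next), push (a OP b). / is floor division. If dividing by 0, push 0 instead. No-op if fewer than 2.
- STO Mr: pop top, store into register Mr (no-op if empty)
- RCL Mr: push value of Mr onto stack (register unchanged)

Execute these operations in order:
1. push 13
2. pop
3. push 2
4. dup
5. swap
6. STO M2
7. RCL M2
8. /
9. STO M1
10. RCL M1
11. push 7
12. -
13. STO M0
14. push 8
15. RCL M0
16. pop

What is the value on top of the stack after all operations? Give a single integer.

After op 1 (push 13): stack=[13] mem=[0,0,0,0]
After op 2 (pop): stack=[empty] mem=[0,0,0,0]
After op 3 (push 2): stack=[2] mem=[0,0,0,0]
After op 4 (dup): stack=[2,2] mem=[0,0,0,0]
After op 5 (swap): stack=[2,2] mem=[0,0,0,0]
After op 6 (STO M2): stack=[2] mem=[0,0,2,0]
After op 7 (RCL M2): stack=[2,2] mem=[0,0,2,0]
After op 8 (/): stack=[1] mem=[0,0,2,0]
After op 9 (STO M1): stack=[empty] mem=[0,1,2,0]
After op 10 (RCL M1): stack=[1] mem=[0,1,2,0]
After op 11 (push 7): stack=[1,7] mem=[0,1,2,0]
After op 12 (-): stack=[-6] mem=[0,1,2,0]
After op 13 (STO M0): stack=[empty] mem=[-6,1,2,0]
After op 14 (push 8): stack=[8] mem=[-6,1,2,0]
After op 15 (RCL M0): stack=[8,-6] mem=[-6,1,2,0]
After op 16 (pop): stack=[8] mem=[-6,1,2,0]

Answer: 8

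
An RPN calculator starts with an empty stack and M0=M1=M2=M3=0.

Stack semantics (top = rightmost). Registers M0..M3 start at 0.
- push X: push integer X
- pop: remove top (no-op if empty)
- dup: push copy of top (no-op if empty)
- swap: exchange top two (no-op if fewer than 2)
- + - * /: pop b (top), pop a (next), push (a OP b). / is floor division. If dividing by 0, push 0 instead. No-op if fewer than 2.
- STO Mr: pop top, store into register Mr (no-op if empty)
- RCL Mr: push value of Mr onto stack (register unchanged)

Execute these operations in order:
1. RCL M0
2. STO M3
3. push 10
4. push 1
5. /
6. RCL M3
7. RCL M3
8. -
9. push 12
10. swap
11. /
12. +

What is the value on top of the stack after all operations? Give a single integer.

After op 1 (RCL M0): stack=[0] mem=[0,0,0,0]
After op 2 (STO M3): stack=[empty] mem=[0,0,0,0]
After op 3 (push 10): stack=[10] mem=[0,0,0,0]
After op 4 (push 1): stack=[10,1] mem=[0,0,0,0]
After op 5 (/): stack=[10] mem=[0,0,0,0]
After op 6 (RCL M3): stack=[10,0] mem=[0,0,0,0]
After op 7 (RCL M3): stack=[10,0,0] mem=[0,0,0,0]
After op 8 (-): stack=[10,0] mem=[0,0,0,0]
After op 9 (push 12): stack=[10,0,12] mem=[0,0,0,0]
After op 10 (swap): stack=[10,12,0] mem=[0,0,0,0]
After op 11 (/): stack=[10,0] mem=[0,0,0,0]
After op 12 (+): stack=[10] mem=[0,0,0,0]

Answer: 10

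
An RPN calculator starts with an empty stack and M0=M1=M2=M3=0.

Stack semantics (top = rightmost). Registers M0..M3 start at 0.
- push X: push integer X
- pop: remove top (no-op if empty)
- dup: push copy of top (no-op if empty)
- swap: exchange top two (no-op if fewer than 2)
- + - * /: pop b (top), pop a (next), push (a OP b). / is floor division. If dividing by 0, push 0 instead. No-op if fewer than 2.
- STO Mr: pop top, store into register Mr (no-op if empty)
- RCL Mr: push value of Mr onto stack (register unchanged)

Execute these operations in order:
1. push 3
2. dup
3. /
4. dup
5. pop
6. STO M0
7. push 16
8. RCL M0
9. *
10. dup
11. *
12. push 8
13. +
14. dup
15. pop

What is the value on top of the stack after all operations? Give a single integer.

After op 1 (push 3): stack=[3] mem=[0,0,0,0]
After op 2 (dup): stack=[3,3] mem=[0,0,0,0]
After op 3 (/): stack=[1] mem=[0,0,0,0]
After op 4 (dup): stack=[1,1] mem=[0,0,0,0]
After op 5 (pop): stack=[1] mem=[0,0,0,0]
After op 6 (STO M0): stack=[empty] mem=[1,0,0,0]
After op 7 (push 16): stack=[16] mem=[1,0,0,0]
After op 8 (RCL M0): stack=[16,1] mem=[1,0,0,0]
After op 9 (*): stack=[16] mem=[1,0,0,0]
After op 10 (dup): stack=[16,16] mem=[1,0,0,0]
After op 11 (*): stack=[256] mem=[1,0,0,0]
After op 12 (push 8): stack=[256,8] mem=[1,0,0,0]
After op 13 (+): stack=[264] mem=[1,0,0,0]
After op 14 (dup): stack=[264,264] mem=[1,0,0,0]
After op 15 (pop): stack=[264] mem=[1,0,0,0]

Answer: 264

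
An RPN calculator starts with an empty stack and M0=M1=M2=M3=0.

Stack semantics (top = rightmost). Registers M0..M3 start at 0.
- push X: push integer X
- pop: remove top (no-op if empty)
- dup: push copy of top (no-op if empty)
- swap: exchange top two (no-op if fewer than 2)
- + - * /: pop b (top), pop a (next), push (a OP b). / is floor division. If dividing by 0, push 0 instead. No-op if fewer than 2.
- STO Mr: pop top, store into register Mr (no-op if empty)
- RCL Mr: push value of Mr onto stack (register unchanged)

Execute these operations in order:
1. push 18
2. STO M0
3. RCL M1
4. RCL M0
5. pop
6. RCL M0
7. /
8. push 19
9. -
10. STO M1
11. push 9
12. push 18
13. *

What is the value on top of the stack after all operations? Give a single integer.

After op 1 (push 18): stack=[18] mem=[0,0,0,0]
After op 2 (STO M0): stack=[empty] mem=[18,0,0,0]
After op 3 (RCL M1): stack=[0] mem=[18,0,0,0]
After op 4 (RCL M0): stack=[0,18] mem=[18,0,0,0]
After op 5 (pop): stack=[0] mem=[18,0,0,0]
After op 6 (RCL M0): stack=[0,18] mem=[18,0,0,0]
After op 7 (/): stack=[0] mem=[18,0,0,0]
After op 8 (push 19): stack=[0,19] mem=[18,0,0,0]
After op 9 (-): stack=[-19] mem=[18,0,0,0]
After op 10 (STO M1): stack=[empty] mem=[18,-19,0,0]
After op 11 (push 9): stack=[9] mem=[18,-19,0,0]
After op 12 (push 18): stack=[9,18] mem=[18,-19,0,0]
After op 13 (*): stack=[162] mem=[18,-19,0,0]

Answer: 162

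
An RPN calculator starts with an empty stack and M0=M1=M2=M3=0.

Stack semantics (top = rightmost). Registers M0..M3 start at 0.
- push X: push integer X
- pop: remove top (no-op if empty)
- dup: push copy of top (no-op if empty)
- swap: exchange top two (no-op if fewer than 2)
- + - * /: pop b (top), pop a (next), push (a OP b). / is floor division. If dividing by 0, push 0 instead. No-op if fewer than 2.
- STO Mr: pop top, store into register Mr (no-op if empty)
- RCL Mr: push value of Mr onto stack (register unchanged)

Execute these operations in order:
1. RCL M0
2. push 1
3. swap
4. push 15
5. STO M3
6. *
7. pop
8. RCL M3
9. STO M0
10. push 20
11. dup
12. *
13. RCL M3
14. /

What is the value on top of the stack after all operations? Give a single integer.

After op 1 (RCL M0): stack=[0] mem=[0,0,0,0]
After op 2 (push 1): stack=[0,1] mem=[0,0,0,0]
After op 3 (swap): stack=[1,0] mem=[0,0,0,0]
After op 4 (push 15): stack=[1,0,15] mem=[0,0,0,0]
After op 5 (STO M3): stack=[1,0] mem=[0,0,0,15]
After op 6 (*): stack=[0] mem=[0,0,0,15]
After op 7 (pop): stack=[empty] mem=[0,0,0,15]
After op 8 (RCL M3): stack=[15] mem=[0,0,0,15]
After op 9 (STO M0): stack=[empty] mem=[15,0,0,15]
After op 10 (push 20): stack=[20] mem=[15,0,0,15]
After op 11 (dup): stack=[20,20] mem=[15,0,0,15]
After op 12 (*): stack=[400] mem=[15,0,0,15]
After op 13 (RCL M3): stack=[400,15] mem=[15,0,0,15]
After op 14 (/): stack=[26] mem=[15,0,0,15]

Answer: 26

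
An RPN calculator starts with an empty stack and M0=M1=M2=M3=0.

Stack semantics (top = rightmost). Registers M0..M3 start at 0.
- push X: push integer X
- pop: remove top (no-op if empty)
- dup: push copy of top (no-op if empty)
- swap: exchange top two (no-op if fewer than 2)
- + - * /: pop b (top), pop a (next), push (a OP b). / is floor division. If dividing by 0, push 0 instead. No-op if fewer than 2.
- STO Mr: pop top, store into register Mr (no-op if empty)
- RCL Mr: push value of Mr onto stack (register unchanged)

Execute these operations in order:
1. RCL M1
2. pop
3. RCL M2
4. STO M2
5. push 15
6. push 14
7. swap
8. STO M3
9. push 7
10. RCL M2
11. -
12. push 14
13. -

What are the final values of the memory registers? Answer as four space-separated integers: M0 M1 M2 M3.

Answer: 0 0 0 15

Derivation:
After op 1 (RCL M1): stack=[0] mem=[0,0,0,0]
After op 2 (pop): stack=[empty] mem=[0,0,0,0]
After op 3 (RCL M2): stack=[0] mem=[0,0,0,0]
After op 4 (STO M2): stack=[empty] mem=[0,0,0,0]
After op 5 (push 15): stack=[15] mem=[0,0,0,0]
After op 6 (push 14): stack=[15,14] mem=[0,0,0,0]
After op 7 (swap): stack=[14,15] mem=[0,0,0,0]
After op 8 (STO M3): stack=[14] mem=[0,0,0,15]
After op 9 (push 7): stack=[14,7] mem=[0,0,0,15]
After op 10 (RCL M2): stack=[14,7,0] mem=[0,0,0,15]
After op 11 (-): stack=[14,7] mem=[0,0,0,15]
After op 12 (push 14): stack=[14,7,14] mem=[0,0,0,15]
After op 13 (-): stack=[14,-7] mem=[0,0,0,15]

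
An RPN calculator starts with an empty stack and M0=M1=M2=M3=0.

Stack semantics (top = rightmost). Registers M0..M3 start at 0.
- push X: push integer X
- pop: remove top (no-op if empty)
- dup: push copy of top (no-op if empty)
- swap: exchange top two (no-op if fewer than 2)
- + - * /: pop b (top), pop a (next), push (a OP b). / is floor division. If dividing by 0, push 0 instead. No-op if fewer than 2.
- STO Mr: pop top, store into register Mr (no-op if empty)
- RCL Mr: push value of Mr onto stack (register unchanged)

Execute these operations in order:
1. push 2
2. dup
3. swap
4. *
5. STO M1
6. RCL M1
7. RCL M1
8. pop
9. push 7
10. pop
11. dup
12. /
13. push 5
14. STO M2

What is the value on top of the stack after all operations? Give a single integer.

Answer: 1

Derivation:
After op 1 (push 2): stack=[2] mem=[0,0,0,0]
After op 2 (dup): stack=[2,2] mem=[0,0,0,0]
After op 3 (swap): stack=[2,2] mem=[0,0,0,0]
After op 4 (*): stack=[4] mem=[0,0,0,0]
After op 5 (STO M1): stack=[empty] mem=[0,4,0,0]
After op 6 (RCL M1): stack=[4] mem=[0,4,0,0]
After op 7 (RCL M1): stack=[4,4] mem=[0,4,0,0]
After op 8 (pop): stack=[4] mem=[0,4,0,0]
After op 9 (push 7): stack=[4,7] mem=[0,4,0,0]
After op 10 (pop): stack=[4] mem=[0,4,0,0]
After op 11 (dup): stack=[4,4] mem=[0,4,0,0]
After op 12 (/): stack=[1] mem=[0,4,0,0]
After op 13 (push 5): stack=[1,5] mem=[0,4,0,0]
After op 14 (STO M2): stack=[1] mem=[0,4,5,0]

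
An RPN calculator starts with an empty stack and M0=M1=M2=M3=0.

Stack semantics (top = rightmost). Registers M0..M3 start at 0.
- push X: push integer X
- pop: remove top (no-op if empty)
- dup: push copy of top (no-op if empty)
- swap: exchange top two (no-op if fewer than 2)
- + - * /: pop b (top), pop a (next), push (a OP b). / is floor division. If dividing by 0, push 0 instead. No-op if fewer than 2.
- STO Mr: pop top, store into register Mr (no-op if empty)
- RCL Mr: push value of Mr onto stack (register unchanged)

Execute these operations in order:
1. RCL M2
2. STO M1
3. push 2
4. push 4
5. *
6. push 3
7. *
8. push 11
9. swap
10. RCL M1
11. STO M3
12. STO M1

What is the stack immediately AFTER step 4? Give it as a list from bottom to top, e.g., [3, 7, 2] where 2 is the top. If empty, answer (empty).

After op 1 (RCL M2): stack=[0] mem=[0,0,0,0]
After op 2 (STO M1): stack=[empty] mem=[0,0,0,0]
After op 3 (push 2): stack=[2] mem=[0,0,0,0]
After op 4 (push 4): stack=[2,4] mem=[0,0,0,0]

[2, 4]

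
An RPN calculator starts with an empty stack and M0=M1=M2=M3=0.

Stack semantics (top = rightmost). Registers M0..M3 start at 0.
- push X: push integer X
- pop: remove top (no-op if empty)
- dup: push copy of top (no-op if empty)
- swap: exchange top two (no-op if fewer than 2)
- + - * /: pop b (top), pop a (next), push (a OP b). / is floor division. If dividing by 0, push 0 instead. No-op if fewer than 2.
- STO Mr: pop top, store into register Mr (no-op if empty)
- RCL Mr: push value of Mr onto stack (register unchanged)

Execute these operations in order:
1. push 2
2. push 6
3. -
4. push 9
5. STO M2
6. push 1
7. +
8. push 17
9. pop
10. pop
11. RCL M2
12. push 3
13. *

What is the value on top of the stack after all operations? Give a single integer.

Answer: 27

Derivation:
After op 1 (push 2): stack=[2] mem=[0,0,0,0]
After op 2 (push 6): stack=[2,6] mem=[0,0,0,0]
After op 3 (-): stack=[-4] mem=[0,0,0,0]
After op 4 (push 9): stack=[-4,9] mem=[0,0,0,0]
After op 5 (STO M2): stack=[-4] mem=[0,0,9,0]
After op 6 (push 1): stack=[-4,1] mem=[0,0,9,0]
After op 7 (+): stack=[-3] mem=[0,0,9,0]
After op 8 (push 17): stack=[-3,17] mem=[0,0,9,0]
After op 9 (pop): stack=[-3] mem=[0,0,9,0]
After op 10 (pop): stack=[empty] mem=[0,0,9,0]
After op 11 (RCL M2): stack=[9] mem=[0,0,9,0]
After op 12 (push 3): stack=[9,3] mem=[0,0,9,0]
After op 13 (*): stack=[27] mem=[0,0,9,0]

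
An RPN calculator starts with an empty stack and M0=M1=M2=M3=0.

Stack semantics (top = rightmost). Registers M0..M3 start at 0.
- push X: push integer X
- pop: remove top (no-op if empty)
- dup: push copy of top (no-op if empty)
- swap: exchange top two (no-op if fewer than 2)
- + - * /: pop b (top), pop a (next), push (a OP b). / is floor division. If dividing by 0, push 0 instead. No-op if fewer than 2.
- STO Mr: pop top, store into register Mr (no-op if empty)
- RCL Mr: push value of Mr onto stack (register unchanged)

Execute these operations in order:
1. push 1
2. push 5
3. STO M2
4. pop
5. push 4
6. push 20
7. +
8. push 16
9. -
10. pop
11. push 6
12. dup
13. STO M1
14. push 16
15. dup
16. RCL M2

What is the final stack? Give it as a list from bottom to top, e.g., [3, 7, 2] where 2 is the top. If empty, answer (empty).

Answer: [6, 16, 16, 5]

Derivation:
After op 1 (push 1): stack=[1] mem=[0,0,0,0]
After op 2 (push 5): stack=[1,5] mem=[0,0,0,0]
After op 3 (STO M2): stack=[1] mem=[0,0,5,0]
After op 4 (pop): stack=[empty] mem=[0,0,5,0]
After op 5 (push 4): stack=[4] mem=[0,0,5,0]
After op 6 (push 20): stack=[4,20] mem=[0,0,5,0]
After op 7 (+): stack=[24] mem=[0,0,5,0]
After op 8 (push 16): stack=[24,16] mem=[0,0,5,0]
After op 9 (-): stack=[8] mem=[0,0,5,0]
After op 10 (pop): stack=[empty] mem=[0,0,5,0]
After op 11 (push 6): stack=[6] mem=[0,0,5,0]
After op 12 (dup): stack=[6,6] mem=[0,0,5,0]
After op 13 (STO M1): stack=[6] mem=[0,6,5,0]
After op 14 (push 16): stack=[6,16] mem=[0,6,5,0]
After op 15 (dup): stack=[6,16,16] mem=[0,6,5,0]
After op 16 (RCL M2): stack=[6,16,16,5] mem=[0,6,5,0]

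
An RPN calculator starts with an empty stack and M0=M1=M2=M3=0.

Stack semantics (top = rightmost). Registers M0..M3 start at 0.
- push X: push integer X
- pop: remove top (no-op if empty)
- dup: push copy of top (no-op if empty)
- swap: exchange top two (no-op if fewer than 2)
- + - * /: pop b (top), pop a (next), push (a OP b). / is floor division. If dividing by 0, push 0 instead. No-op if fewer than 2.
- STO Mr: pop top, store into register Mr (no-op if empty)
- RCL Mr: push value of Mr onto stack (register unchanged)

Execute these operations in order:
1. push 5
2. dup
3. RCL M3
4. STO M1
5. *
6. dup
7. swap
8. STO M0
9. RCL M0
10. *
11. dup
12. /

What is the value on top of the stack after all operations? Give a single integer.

Answer: 1

Derivation:
After op 1 (push 5): stack=[5] mem=[0,0,0,0]
After op 2 (dup): stack=[5,5] mem=[0,0,0,0]
After op 3 (RCL M3): stack=[5,5,0] mem=[0,0,0,0]
After op 4 (STO M1): stack=[5,5] mem=[0,0,0,0]
After op 5 (*): stack=[25] mem=[0,0,0,0]
After op 6 (dup): stack=[25,25] mem=[0,0,0,0]
After op 7 (swap): stack=[25,25] mem=[0,0,0,0]
After op 8 (STO M0): stack=[25] mem=[25,0,0,0]
After op 9 (RCL M0): stack=[25,25] mem=[25,0,0,0]
After op 10 (*): stack=[625] mem=[25,0,0,0]
After op 11 (dup): stack=[625,625] mem=[25,0,0,0]
After op 12 (/): stack=[1] mem=[25,0,0,0]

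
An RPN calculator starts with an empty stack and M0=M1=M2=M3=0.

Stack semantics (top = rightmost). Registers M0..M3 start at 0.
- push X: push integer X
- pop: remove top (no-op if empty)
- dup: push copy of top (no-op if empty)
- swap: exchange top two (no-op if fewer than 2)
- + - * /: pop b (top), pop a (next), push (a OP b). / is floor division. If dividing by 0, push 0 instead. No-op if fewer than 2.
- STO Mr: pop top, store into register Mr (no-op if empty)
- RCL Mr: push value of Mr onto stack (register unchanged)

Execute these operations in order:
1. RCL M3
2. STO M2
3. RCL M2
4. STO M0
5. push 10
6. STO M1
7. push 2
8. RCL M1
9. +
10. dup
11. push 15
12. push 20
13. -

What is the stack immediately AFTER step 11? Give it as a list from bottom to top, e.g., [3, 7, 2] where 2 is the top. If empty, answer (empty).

After op 1 (RCL M3): stack=[0] mem=[0,0,0,0]
After op 2 (STO M2): stack=[empty] mem=[0,0,0,0]
After op 3 (RCL M2): stack=[0] mem=[0,0,0,0]
After op 4 (STO M0): stack=[empty] mem=[0,0,0,0]
After op 5 (push 10): stack=[10] mem=[0,0,0,0]
After op 6 (STO M1): stack=[empty] mem=[0,10,0,0]
After op 7 (push 2): stack=[2] mem=[0,10,0,0]
After op 8 (RCL M1): stack=[2,10] mem=[0,10,0,0]
After op 9 (+): stack=[12] mem=[0,10,0,0]
After op 10 (dup): stack=[12,12] mem=[0,10,0,0]
After op 11 (push 15): stack=[12,12,15] mem=[0,10,0,0]

[12, 12, 15]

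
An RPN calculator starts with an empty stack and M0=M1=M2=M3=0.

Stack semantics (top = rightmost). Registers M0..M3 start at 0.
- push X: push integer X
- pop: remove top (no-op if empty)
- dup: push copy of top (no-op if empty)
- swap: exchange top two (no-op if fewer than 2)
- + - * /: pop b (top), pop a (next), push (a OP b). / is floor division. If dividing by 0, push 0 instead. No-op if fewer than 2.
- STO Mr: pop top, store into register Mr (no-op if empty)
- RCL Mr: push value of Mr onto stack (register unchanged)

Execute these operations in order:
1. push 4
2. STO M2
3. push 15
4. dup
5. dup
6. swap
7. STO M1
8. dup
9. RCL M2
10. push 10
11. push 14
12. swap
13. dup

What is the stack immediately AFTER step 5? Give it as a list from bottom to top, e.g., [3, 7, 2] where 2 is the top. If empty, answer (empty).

After op 1 (push 4): stack=[4] mem=[0,0,0,0]
After op 2 (STO M2): stack=[empty] mem=[0,0,4,0]
After op 3 (push 15): stack=[15] mem=[0,0,4,0]
After op 4 (dup): stack=[15,15] mem=[0,0,4,0]
After op 5 (dup): stack=[15,15,15] mem=[0,0,4,0]

[15, 15, 15]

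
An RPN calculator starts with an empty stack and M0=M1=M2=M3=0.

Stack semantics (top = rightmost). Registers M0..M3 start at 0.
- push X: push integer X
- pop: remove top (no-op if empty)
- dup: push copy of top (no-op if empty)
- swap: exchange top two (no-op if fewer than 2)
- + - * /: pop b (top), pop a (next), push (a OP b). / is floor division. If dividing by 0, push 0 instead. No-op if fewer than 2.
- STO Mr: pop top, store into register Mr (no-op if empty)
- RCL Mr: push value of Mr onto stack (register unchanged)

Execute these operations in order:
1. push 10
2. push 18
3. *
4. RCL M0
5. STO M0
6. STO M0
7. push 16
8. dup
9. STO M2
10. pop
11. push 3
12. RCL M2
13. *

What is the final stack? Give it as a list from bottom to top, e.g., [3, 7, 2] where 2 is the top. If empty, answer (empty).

Answer: [48]

Derivation:
After op 1 (push 10): stack=[10] mem=[0,0,0,0]
After op 2 (push 18): stack=[10,18] mem=[0,0,0,0]
After op 3 (*): stack=[180] mem=[0,0,0,0]
After op 4 (RCL M0): stack=[180,0] mem=[0,0,0,0]
After op 5 (STO M0): stack=[180] mem=[0,0,0,0]
After op 6 (STO M0): stack=[empty] mem=[180,0,0,0]
After op 7 (push 16): stack=[16] mem=[180,0,0,0]
After op 8 (dup): stack=[16,16] mem=[180,0,0,0]
After op 9 (STO M2): stack=[16] mem=[180,0,16,0]
After op 10 (pop): stack=[empty] mem=[180,0,16,0]
After op 11 (push 3): stack=[3] mem=[180,0,16,0]
After op 12 (RCL M2): stack=[3,16] mem=[180,0,16,0]
After op 13 (*): stack=[48] mem=[180,0,16,0]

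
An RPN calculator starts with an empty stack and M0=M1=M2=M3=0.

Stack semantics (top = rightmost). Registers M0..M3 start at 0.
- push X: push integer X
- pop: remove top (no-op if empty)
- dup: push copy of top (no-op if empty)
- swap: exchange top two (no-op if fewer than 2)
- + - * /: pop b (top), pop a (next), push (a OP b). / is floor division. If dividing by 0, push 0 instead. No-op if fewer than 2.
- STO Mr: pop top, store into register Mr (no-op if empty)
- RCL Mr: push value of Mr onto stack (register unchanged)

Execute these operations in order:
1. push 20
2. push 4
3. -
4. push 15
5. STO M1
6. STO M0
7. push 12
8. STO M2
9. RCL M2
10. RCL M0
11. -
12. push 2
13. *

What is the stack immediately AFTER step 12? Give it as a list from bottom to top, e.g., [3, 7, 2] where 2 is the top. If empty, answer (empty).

After op 1 (push 20): stack=[20] mem=[0,0,0,0]
After op 2 (push 4): stack=[20,4] mem=[0,0,0,0]
After op 3 (-): stack=[16] mem=[0,0,0,0]
After op 4 (push 15): stack=[16,15] mem=[0,0,0,0]
After op 5 (STO M1): stack=[16] mem=[0,15,0,0]
After op 6 (STO M0): stack=[empty] mem=[16,15,0,0]
After op 7 (push 12): stack=[12] mem=[16,15,0,0]
After op 8 (STO M2): stack=[empty] mem=[16,15,12,0]
After op 9 (RCL M2): stack=[12] mem=[16,15,12,0]
After op 10 (RCL M0): stack=[12,16] mem=[16,15,12,0]
After op 11 (-): stack=[-4] mem=[16,15,12,0]
After op 12 (push 2): stack=[-4,2] mem=[16,15,12,0]

[-4, 2]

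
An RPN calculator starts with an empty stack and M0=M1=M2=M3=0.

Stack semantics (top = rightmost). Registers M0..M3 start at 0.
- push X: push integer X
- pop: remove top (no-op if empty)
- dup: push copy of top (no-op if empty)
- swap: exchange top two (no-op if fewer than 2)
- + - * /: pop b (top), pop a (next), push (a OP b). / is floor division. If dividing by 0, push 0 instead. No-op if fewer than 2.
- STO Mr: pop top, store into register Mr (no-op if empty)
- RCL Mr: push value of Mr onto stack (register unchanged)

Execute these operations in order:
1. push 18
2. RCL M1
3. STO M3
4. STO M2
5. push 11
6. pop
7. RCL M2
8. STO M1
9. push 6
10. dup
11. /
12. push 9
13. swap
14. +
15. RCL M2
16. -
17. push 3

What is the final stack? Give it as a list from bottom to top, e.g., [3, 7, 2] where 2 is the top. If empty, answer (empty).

After op 1 (push 18): stack=[18] mem=[0,0,0,0]
After op 2 (RCL M1): stack=[18,0] mem=[0,0,0,0]
After op 3 (STO M3): stack=[18] mem=[0,0,0,0]
After op 4 (STO M2): stack=[empty] mem=[0,0,18,0]
After op 5 (push 11): stack=[11] mem=[0,0,18,0]
After op 6 (pop): stack=[empty] mem=[0,0,18,0]
After op 7 (RCL M2): stack=[18] mem=[0,0,18,0]
After op 8 (STO M1): stack=[empty] mem=[0,18,18,0]
After op 9 (push 6): stack=[6] mem=[0,18,18,0]
After op 10 (dup): stack=[6,6] mem=[0,18,18,0]
After op 11 (/): stack=[1] mem=[0,18,18,0]
After op 12 (push 9): stack=[1,9] mem=[0,18,18,0]
After op 13 (swap): stack=[9,1] mem=[0,18,18,0]
After op 14 (+): stack=[10] mem=[0,18,18,0]
After op 15 (RCL M2): stack=[10,18] mem=[0,18,18,0]
After op 16 (-): stack=[-8] mem=[0,18,18,0]
After op 17 (push 3): stack=[-8,3] mem=[0,18,18,0]

Answer: [-8, 3]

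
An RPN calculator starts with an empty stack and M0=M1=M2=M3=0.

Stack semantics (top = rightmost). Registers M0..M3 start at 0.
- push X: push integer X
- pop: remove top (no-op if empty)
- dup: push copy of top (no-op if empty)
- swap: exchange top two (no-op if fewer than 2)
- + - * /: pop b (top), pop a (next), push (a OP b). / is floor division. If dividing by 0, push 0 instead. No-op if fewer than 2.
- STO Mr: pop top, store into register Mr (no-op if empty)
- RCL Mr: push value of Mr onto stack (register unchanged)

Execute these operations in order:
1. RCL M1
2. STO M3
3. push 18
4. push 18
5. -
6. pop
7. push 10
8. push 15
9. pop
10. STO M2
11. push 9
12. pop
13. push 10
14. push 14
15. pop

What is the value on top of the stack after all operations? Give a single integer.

Answer: 10

Derivation:
After op 1 (RCL M1): stack=[0] mem=[0,0,0,0]
After op 2 (STO M3): stack=[empty] mem=[0,0,0,0]
After op 3 (push 18): stack=[18] mem=[0,0,0,0]
After op 4 (push 18): stack=[18,18] mem=[0,0,0,0]
After op 5 (-): stack=[0] mem=[0,0,0,0]
After op 6 (pop): stack=[empty] mem=[0,0,0,0]
After op 7 (push 10): stack=[10] mem=[0,0,0,0]
After op 8 (push 15): stack=[10,15] mem=[0,0,0,0]
After op 9 (pop): stack=[10] mem=[0,0,0,0]
After op 10 (STO M2): stack=[empty] mem=[0,0,10,0]
After op 11 (push 9): stack=[9] mem=[0,0,10,0]
After op 12 (pop): stack=[empty] mem=[0,0,10,0]
After op 13 (push 10): stack=[10] mem=[0,0,10,0]
After op 14 (push 14): stack=[10,14] mem=[0,0,10,0]
After op 15 (pop): stack=[10] mem=[0,0,10,0]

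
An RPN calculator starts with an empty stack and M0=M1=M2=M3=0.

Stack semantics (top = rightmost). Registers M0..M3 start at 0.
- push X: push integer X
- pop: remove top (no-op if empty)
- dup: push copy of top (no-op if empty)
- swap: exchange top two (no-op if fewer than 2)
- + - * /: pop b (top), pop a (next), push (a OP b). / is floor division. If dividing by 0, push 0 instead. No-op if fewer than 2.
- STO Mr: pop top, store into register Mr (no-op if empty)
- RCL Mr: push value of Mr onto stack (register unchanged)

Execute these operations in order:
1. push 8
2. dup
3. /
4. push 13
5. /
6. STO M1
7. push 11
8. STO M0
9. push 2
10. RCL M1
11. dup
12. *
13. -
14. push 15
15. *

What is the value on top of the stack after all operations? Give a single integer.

After op 1 (push 8): stack=[8] mem=[0,0,0,0]
After op 2 (dup): stack=[8,8] mem=[0,0,0,0]
After op 3 (/): stack=[1] mem=[0,0,0,0]
After op 4 (push 13): stack=[1,13] mem=[0,0,0,0]
After op 5 (/): stack=[0] mem=[0,0,0,0]
After op 6 (STO M1): stack=[empty] mem=[0,0,0,0]
After op 7 (push 11): stack=[11] mem=[0,0,0,0]
After op 8 (STO M0): stack=[empty] mem=[11,0,0,0]
After op 9 (push 2): stack=[2] mem=[11,0,0,0]
After op 10 (RCL M1): stack=[2,0] mem=[11,0,0,0]
After op 11 (dup): stack=[2,0,0] mem=[11,0,0,0]
After op 12 (*): stack=[2,0] mem=[11,0,0,0]
After op 13 (-): stack=[2] mem=[11,0,0,0]
After op 14 (push 15): stack=[2,15] mem=[11,0,0,0]
After op 15 (*): stack=[30] mem=[11,0,0,0]

Answer: 30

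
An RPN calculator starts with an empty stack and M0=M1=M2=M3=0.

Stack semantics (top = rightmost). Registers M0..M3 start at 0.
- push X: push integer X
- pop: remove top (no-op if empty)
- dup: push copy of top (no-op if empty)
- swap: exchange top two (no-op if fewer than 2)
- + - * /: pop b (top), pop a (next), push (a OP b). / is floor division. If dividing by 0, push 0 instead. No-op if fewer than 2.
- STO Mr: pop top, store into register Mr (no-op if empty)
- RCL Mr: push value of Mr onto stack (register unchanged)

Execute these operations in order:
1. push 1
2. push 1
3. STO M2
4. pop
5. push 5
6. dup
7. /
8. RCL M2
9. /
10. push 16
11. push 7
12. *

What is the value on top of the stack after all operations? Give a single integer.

Answer: 112

Derivation:
After op 1 (push 1): stack=[1] mem=[0,0,0,0]
After op 2 (push 1): stack=[1,1] mem=[0,0,0,0]
After op 3 (STO M2): stack=[1] mem=[0,0,1,0]
After op 4 (pop): stack=[empty] mem=[0,0,1,0]
After op 5 (push 5): stack=[5] mem=[0,0,1,0]
After op 6 (dup): stack=[5,5] mem=[0,0,1,0]
After op 7 (/): stack=[1] mem=[0,0,1,0]
After op 8 (RCL M2): stack=[1,1] mem=[0,0,1,0]
After op 9 (/): stack=[1] mem=[0,0,1,0]
After op 10 (push 16): stack=[1,16] mem=[0,0,1,0]
After op 11 (push 7): stack=[1,16,7] mem=[0,0,1,0]
After op 12 (*): stack=[1,112] mem=[0,0,1,0]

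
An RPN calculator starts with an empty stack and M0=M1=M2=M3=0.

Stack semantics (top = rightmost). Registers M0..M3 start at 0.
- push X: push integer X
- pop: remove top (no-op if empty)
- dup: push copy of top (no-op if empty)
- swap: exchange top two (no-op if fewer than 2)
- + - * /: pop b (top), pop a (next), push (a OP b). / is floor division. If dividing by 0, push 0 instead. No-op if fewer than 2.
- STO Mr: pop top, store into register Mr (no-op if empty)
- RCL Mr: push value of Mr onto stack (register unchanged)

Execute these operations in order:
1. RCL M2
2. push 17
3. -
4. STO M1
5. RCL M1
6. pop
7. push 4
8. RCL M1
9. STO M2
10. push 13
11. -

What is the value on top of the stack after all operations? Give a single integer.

Answer: -9

Derivation:
After op 1 (RCL M2): stack=[0] mem=[0,0,0,0]
After op 2 (push 17): stack=[0,17] mem=[0,0,0,0]
After op 3 (-): stack=[-17] mem=[0,0,0,0]
After op 4 (STO M1): stack=[empty] mem=[0,-17,0,0]
After op 5 (RCL M1): stack=[-17] mem=[0,-17,0,0]
After op 6 (pop): stack=[empty] mem=[0,-17,0,0]
After op 7 (push 4): stack=[4] mem=[0,-17,0,0]
After op 8 (RCL M1): stack=[4,-17] mem=[0,-17,0,0]
After op 9 (STO M2): stack=[4] mem=[0,-17,-17,0]
After op 10 (push 13): stack=[4,13] mem=[0,-17,-17,0]
After op 11 (-): stack=[-9] mem=[0,-17,-17,0]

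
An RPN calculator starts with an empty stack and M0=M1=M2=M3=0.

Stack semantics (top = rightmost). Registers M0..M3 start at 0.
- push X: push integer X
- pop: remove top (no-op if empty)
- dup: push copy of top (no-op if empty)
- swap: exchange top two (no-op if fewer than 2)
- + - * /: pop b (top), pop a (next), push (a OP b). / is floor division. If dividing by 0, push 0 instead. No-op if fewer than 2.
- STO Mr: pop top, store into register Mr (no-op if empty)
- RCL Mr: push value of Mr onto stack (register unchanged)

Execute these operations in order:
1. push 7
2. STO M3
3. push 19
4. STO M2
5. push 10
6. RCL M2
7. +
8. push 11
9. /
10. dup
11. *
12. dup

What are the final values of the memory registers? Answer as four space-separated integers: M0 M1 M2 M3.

After op 1 (push 7): stack=[7] mem=[0,0,0,0]
After op 2 (STO M3): stack=[empty] mem=[0,0,0,7]
After op 3 (push 19): stack=[19] mem=[0,0,0,7]
After op 4 (STO M2): stack=[empty] mem=[0,0,19,7]
After op 5 (push 10): stack=[10] mem=[0,0,19,7]
After op 6 (RCL M2): stack=[10,19] mem=[0,0,19,7]
After op 7 (+): stack=[29] mem=[0,0,19,7]
After op 8 (push 11): stack=[29,11] mem=[0,0,19,7]
After op 9 (/): stack=[2] mem=[0,0,19,7]
After op 10 (dup): stack=[2,2] mem=[0,0,19,7]
After op 11 (*): stack=[4] mem=[0,0,19,7]
After op 12 (dup): stack=[4,4] mem=[0,0,19,7]

Answer: 0 0 19 7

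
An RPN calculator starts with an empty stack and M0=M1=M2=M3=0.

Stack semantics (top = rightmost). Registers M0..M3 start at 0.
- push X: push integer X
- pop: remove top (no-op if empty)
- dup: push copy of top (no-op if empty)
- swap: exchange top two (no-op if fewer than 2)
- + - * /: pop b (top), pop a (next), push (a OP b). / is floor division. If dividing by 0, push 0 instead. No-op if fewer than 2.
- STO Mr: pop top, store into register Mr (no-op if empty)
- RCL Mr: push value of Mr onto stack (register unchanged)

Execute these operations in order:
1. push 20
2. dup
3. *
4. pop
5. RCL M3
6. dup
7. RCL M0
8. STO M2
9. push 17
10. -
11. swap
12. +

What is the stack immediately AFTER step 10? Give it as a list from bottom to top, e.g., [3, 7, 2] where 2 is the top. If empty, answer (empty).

After op 1 (push 20): stack=[20] mem=[0,0,0,0]
After op 2 (dup): stack=[20,20] mem=[0,0,0,0]
After op 3 (*): stack=[400] mem=[0,0,0,0]
After op 4 (pop): stack=[empty] mem=[0,0,0,0]
After op 5 (RCL M3): stack=[0] mem=[0,0,0,0]
After op 6 (dup): stack=[0,0] mem=[0,0,0,0]
After op 7 (RCL M0): stack=[0,0,0] mem=[0,0,0,0]
After op 8 (STO M2): stack=[0,0] mem=[0,0,0,0]
After op 9 (push 17): stack=[0,0,17] mem=[0,0,0,0]
After op 10 (-): stack=[0,-17] mem=[0,0,0,0]

[0, -17]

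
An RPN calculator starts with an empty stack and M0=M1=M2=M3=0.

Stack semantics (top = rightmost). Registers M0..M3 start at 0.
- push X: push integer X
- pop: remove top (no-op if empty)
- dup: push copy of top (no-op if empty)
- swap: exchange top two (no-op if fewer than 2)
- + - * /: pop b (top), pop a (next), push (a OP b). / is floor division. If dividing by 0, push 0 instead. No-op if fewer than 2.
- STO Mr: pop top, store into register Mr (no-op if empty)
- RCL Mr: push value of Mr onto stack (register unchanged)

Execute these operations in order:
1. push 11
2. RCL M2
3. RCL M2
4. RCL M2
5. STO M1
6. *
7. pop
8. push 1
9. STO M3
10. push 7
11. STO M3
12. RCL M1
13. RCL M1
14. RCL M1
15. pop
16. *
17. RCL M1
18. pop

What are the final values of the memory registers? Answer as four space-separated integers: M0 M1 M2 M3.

Answer: 0 0 0 7

Derivation:
After op 1 (push 11): stack=[11] mem=[0,0,0,0]
After op 2 (RCL M2): stack=[11,0] mem=[0,0,0,0]
After op 3 (RCL M2): stack=[11,0,0] mem=[0,0,0,0]
After op 4 (RCL M2): stack=[11,0,0,0] mem=[0,0,0,0]
After op 5 (STO M1): stack=[11,0,0] mem=[0,0,0,0]
After op 6 (*): stack=[11,0] mem=[0,0,0,0]
After op 7 (pop): stack=[11] mem=[0,0,0,0]
After op 8 (push 1): stack=[11,1] mem=[0,0,0,0]
After op 9 (STO M3): stack=[11] mem=[0,0,0,1]
After op 10 (push 7): stack=[11,7] mem=[0,0,0,1]
After op 11 (STO M3): stack=[11] mem=[0,0,0,7]
After op 12 (RCL M1): stack=[11,0] mem=[0,0,0,7]
After op 13 (RCL M1): stack=[11,0,0] mem=[0,0,0,7]
After op 14 (RCL M1): stack=[11,0,0,0] mem=[0,0,0,7]
After op 15 (pop): stack=[11,0,0] mem=[0,0,0,7]
After op 16 (*): stack=[11,0] mem=[0,0,0,7]
After op 17 (RCL M1): stack=[11,0,0] mem=[0,0,0,7]
After op 18 (pop): stack=[11,0] mem=[0,0,0,7]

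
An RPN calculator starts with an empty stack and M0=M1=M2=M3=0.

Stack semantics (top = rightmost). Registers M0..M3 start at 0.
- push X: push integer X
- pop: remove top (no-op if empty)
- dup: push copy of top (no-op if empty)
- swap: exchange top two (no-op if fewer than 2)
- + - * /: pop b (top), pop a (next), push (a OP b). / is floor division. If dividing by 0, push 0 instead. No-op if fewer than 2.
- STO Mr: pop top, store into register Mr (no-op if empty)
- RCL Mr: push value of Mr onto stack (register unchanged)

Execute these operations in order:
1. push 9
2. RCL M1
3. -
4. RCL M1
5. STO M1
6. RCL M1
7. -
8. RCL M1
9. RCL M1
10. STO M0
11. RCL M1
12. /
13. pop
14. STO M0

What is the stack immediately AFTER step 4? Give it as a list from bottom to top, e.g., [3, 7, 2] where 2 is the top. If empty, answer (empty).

After op 1 (push 9): stack=[9] mem=[0,0,0,0]
After op 2 (RCL M1): stack=[9,0] mem=[0,0,0,0]
After op 3 (-): stack=[9] mem=[0,0,0,0]
After op 4 (RCL M1): stack=[9,0] mem=[0,0,0,0]

[9, 0]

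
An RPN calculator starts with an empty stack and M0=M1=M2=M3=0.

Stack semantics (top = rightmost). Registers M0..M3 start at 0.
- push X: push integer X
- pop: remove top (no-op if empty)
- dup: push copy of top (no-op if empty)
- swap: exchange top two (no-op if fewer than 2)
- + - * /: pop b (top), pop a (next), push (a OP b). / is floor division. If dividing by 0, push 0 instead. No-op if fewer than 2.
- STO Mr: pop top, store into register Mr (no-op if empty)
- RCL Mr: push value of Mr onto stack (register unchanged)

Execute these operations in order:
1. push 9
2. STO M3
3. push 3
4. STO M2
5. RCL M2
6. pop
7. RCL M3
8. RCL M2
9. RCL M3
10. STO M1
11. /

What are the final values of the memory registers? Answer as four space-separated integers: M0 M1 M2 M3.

Answer: 0 9 3 9

Derivation:
After op 1 (push 9): stack=[9] mem=[0,0,0,0]
After op 2 (STO M3): stack=[empty] mem=[0,0,0,9]
After op 3 (push 3): stack=[3] mem=[0,0,0,9]
After op 4 (STO M2): stack=[empty] mem=[0,0,3,9]
After op 5 (RCL M2): stack=[3] mem=[0,0,3,9]
After op 6 (pop): stack=[empty] mem=[0,0,3,9]
After op 7 (RCL M3): stack=[9] mem=[0,0,3,9]
After op 8 (RCL M2): stack=[9,3] mem=[0,0,3,9]
After op 9 (RCL M3): stack=[9,3,9] mem=[0,0,3,9]
After op 10 (STO M1): stack=[9,3] mem=[0,9,3,9]
After op 11 (/): stack=[3] mem=[0,9,3,9]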